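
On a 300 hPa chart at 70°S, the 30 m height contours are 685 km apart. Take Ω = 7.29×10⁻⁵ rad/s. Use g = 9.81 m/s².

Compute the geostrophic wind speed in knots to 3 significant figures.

6.10 knots

Coriolis parameter at 70°S:
f = 2Ω sin φ = 2 × 7.29×10⁻⁵ × sin 70° = 1.37×10⁻⁴ s⁻¹
Height gradient: |∂Z/∂n| = 30 m / 685000 m = 4.38×10⁻⁵
On a pressure surface, geostrophic balance gives V_g = (g/f)|∂Z/∂n|:
V_g = 9.81 × 4.38×10⁻⁵ / 1.37×10⁻⁴ = 3.14 m/s
Converting: 3.14 m/s × 1.944 = 6.10 knots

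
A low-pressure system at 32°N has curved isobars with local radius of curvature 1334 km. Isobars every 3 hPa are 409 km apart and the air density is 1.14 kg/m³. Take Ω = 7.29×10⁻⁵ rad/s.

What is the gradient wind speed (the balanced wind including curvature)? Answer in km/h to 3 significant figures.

Coriolis parameter at 32°N:
f = 2Ω sin φ = 2 × 7.29×10⁻⁵ × sin 32° = 7.73×10⁻⁵ s⁻¹
Pressure gradient: |∂P/∂n| = 300 Pa / 409000 m = 7.33×10⁻⁴ Pa/m
Geostrophic speed: V_g = |∂P/∂n|/(fρ) = 7.33×10⁻⁴/(7.73×10⁻⁵ × 1.14) = 8.33 m/s
Around a low, centrifugal force acts outward with Coriolis, so pressure-gradient force balances both:
(1/ρ)|∂P/∂n| = fV + V²/R  →  V² + fR·V − fR·V_g = 0
With fR = 7.73×10⁻⁵ × 1334×10³ m = 103 m/s:
V = [−fR + √((fR)² + 4 fR V_g)]/2 = [−103 + √(103² + 4×103×8.33)]/2 = 7.75 m/s
Subgeostrophic (V < V_g = 8.33 m/s), as expected around a low.
Converting: 7.75 m/s × 3.6 = 27.9 km/h

27.9 km/h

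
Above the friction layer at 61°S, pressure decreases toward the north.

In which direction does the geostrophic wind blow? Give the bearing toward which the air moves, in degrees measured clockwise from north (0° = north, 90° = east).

The pressure-gradient force points toward the north (bearing 000°).
Geostrophic balance: in the Southern Hemisphere the Coriolis force deflects motion to the left, so the geostrophic wind blows 90° to the left of the pressure-gradient force (low pressure on the right).
Rotating 000° by 90° counterclockwise gives 270° — the wind blows toward the west.

270°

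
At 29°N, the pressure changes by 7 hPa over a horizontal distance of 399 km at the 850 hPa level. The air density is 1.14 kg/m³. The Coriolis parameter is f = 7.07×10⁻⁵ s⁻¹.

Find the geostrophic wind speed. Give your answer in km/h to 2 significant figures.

Pressure gradient: |∂P/∂n| = 700 Pa / 399000 m = 1.75×10⁻³ Pa/m
Geostrophic balance (pressure-gradient force = Coriolis force):
V_g = (1/(fρ)) |∂P/∂n| = 1.75×10⁻³ / (7.07×10⁻⁵ × 1.14) = 21.8 m/s
Converting: 21.8 m/s × 3.6 = 78 km/h

78 km/h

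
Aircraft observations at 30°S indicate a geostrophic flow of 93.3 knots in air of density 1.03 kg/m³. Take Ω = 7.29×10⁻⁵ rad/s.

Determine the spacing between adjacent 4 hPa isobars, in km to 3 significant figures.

Coriolis parameter at 30°S:
f = 2Ω sin φ = 2 × 7.29×10⁻⁵ × sin 30° = 7.29×10⁻⁵ s⁻¹
Wind speed in SI: 93.3 knots = 48.0 m/s
Geostrophic balance rearranged: |∂P/∂n| = f ρ V_g
|∂P/∂n| = 7.29×10⁻⁵ × 1.03 × 48.0 = 3.60×10⁻³ Pa/m
Isobar spacing: Δn = ΔP/|∂P/∂n| = 400 Pa / 3.60×10⁻³ Pa/m = 110988 m ≈ 111 km

111 km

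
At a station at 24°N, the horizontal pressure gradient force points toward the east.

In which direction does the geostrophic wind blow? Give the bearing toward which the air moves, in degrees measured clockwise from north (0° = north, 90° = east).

180°

The pressure-gradient force points toward the east (bearing 090°).
Geostrophic balance: in the Northern Hemisphere the Coriolis force deflects motion to the right, so the geostrophic wind blows 90° to the right of the pressure-gradient force (low pressure on the left).
Rotating 090° by 90° clockwise gives 180° — the wind blows toward the south.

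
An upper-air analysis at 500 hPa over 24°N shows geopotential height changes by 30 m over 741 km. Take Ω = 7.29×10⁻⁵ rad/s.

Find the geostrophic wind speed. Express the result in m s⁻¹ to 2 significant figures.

Coriolis parameter at 24°N:
f = 2Ω sin φ = 2 × 7.29×10⁻⁵ × sin 24° = 5.93×10⁻⁵ s⁻¹
Height gradient: |∂Z/∂n| = 30 m / 741000 m = 4.05×10⁻⁵
On a pressure surface, geostrophic balance gives V_g = (g/f)|∂Z/∂n|:
V_g = 9.81 × 4.05×10⁻⁵ / 5.93×10⁻⁵ = 6.70 m/s

6.7 m s⁻¹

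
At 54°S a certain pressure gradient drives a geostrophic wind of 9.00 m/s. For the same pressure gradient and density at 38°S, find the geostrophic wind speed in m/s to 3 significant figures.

With the same pressure gradient and density, V_g ∝ 1/f ∝ 1/sin φ.
V₂ = V₁ · sin φ₁ / sin φ₂ = 9.00 × sin 54° / sin 38°
V₂ = 9.00 × 0.8090/0.6157 = 11.8 m/s

11.8 m/s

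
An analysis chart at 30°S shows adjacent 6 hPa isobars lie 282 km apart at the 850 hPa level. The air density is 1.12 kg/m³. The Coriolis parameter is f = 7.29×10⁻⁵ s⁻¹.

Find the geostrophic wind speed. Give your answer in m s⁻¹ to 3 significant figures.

26.1 m s⁻¹

Pressure gradient: |∂P/∂n| = 600 Pa / 282000 m = 2.13×10⁻³ Pa/m
Geostrophic balance (pressure-gradient force = Coriolis force):
V_g = (1/(fρ)) |∂P/∂n| = 2.13×10⁻³ / (7.29×10⁻⁵ × 1.12) = 26.1 m/s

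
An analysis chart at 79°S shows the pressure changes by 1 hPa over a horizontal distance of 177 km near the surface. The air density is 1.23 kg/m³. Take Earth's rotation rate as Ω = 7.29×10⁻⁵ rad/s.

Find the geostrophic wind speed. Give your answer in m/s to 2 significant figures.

3.2 m/s

Coriolis parameter at 79°S:
f = 2Ω sin φ = 2 × 7.29×10⁻⁵ × sin 79° = 1.43×10⁻⁴ s⁻¹
Pressure gradient: |∂P/∂n| = 100 Pa / 177000 m = 5.65×10⁻⁴ Pa/m
Geostrophic balance (pressure-gradient force = Coriolis force):
V_g = (1/(fρ)) |∂P/∂n| = 5.65×10⁻⁴ / (1.43×10⁻⁴ × 1.23) = 3.21 m/s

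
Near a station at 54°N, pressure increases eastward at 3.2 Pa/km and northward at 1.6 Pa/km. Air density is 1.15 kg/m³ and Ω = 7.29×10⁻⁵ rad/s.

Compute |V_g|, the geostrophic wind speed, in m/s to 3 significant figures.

26.4 m/s

Coriolis parameter at 54°N:
f = 2Ω sin φ = 2 × 7.29×10⁻⁵ × sin 54° = 1.18×10⁻⁴ s⁻¹
Component geostrophic relations (x east, y north):
u_g = −(1/(fρ)) ∂P/∂y,  v_g = (1/(fρ)) ∂P/∂x
u_g = −(1.6×10⁻³)/(1.18×10⁻⁴ × 1.15) = −11.8 m/s;  v_g = (3.2×10⁻³)/(1.18×10⁻⁴ × 1.15) = 23.6 m/s
|V_g| = √(u_g² + v_g²) = 26.4 m/s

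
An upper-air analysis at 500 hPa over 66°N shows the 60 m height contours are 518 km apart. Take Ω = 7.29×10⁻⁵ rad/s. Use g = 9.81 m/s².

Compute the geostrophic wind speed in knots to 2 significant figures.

17 knots

Coriolis parameter at 66°N:
f = 2Ω sin φ = 2 × 7.29×10⁻⁵ × sin 66° = 1.33×10⁻⁴ s⁻¹
Height gradient: |∂Z/∂n| = 60 m / 518000 m = 1.16×10⁻⁴
On a pressure surface, geostrophic balance gives V_g = (g/f)|∂Z/∂n|:
V_g = 9.81 × 1.16×10⁻⁴ / 1.33×10⁻⁴ = 8.53 m/s
Converting: 8.53 m/s × 1.944 = 17 knots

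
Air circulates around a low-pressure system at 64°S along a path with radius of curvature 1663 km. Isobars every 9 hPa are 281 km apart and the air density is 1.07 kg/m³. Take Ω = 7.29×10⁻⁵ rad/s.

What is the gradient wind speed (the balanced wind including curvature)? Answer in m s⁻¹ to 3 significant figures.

20.8 m s⁻¹

Coriolis parameter at 64°S:
f = 2Ω sin φ = 2 × 7.29×10⁻⁵ × sin 64° = 1.31×10⁻⁴ s⁻¹
Pressure gradient: |∂P/∂n| = 900 Pa / 281000 m = 3.20×10⁻³ Pa/m
Geostrophic speed: V_g = |∂P/∂n|/(fρ) = 3.20×10⁻³/(1.31×10⁻⁴ × 1.07) = 22.8 m/s
Around a low, centrifugal force acts outward with Coriolis, so pressure-gradient force balances both:
(1/ρ)|∂P/∂n| = fV + V²/R  →  V² + fR·V − fR·V_g = 0
With fR = 1.31×10⁻⁴ × 1663×10³ m = 218 m/s:
V = [−fR + √((fR)² + 4 fR V_g)]/2 = [−218 + √(218² + 4×218×22.8)]/2 = 20.8 m/s
Subgeostrophic (V < V_g = 22.8 m/s), as expected around a low.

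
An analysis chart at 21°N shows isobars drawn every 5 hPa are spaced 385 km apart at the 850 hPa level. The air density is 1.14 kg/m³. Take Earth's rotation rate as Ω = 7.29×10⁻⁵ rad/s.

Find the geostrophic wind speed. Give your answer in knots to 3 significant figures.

42.4 knots

Coriolis parameter at 21°N:
f = 2Ω sin φ = 2 × 7.29×10⁻⁵ × sin 21° = 5.23×10⁻⁵ s⁻¹
Pressure gradient: |∂P/∂n| = 500 Pa / 385000 m = 1.30×10⁻³ Pa/m
Geostrophic balance (pressure-gradient force = Coriolis force):
V_g = (1/(fρ)) |∂P/∂n| = 1.30×10⁻³ / (5.23×10⁻⁵ × 1.14) = 21.8 m/s
Converting: 21.8 m/s × 1.944 = 42.4 knots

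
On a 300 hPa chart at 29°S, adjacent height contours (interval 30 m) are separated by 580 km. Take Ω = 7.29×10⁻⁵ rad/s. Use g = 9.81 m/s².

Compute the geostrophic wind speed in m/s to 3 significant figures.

Coriolis parameter at 29°S:
f = 2Ω sin φ = 2 × 7.29×10⁻⁵ × sin 29° = 7.07×10⁻⁵ s⁻¹
Height gradient: |∂Z/∂n| = 30 m / 580000 m = 5.17×10⁻⁵
On a pressure surface, geostrophic balance gives V_g = (g/f)|∂Z/∂n|:
V_g = 9.81 × 5.17×10⁻⁵ / 7.07×10⁻⁵ = 7.18 m/s

7.18 m/s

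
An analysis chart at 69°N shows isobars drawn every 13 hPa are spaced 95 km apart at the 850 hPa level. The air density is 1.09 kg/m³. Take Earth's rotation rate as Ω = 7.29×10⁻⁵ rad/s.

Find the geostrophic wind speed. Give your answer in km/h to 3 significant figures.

332 km/h

Coriolis parameter at 69°N:
f = 2Ω sin φ = 2 × 7.29×10⁻⁵ × sin 69° = 1.36×10⁻⁴ s⁻¹
Pressure gradient: |∂P/∂n| = 1300 Pa / 95000 m = 1.37×10⁻² Pa/m
Geostrophic balance (pressure-gradient force = Coriolis force):
V_g = (1/(fρ)) |∂P/∂n| = 1.37×10⁻² / (1.36×10⁻⁴ × 1.09) = 92.2 m/s
Converting: 92.2 m/s × 3.6 = 332 km/h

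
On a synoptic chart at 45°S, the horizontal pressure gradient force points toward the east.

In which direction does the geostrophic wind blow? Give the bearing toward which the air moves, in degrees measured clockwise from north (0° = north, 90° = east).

000°

The pressure-gradient force points toward the east (bearing 090°).
Geostrophic balance: in the Southern Hemisphere the Coriolis force deflects motion to the left, so the geostrophic wind blows 90° to the left of the pressure-gradient force (low pressure on the right).
Rotating 090° by 90° counterclockwise gives 000° — the wind blows toward the north.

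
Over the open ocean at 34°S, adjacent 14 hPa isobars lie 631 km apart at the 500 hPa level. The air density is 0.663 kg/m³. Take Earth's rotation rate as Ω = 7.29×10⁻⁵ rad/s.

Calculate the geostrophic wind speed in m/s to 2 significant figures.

Coriolis parameter at 34°S:
f = 2Ω sin φ = 2 × 7.29×10⁻⁵ × sin 34° = 8.15×10⁻⁵ s⁻¹
Pressure gradient: |∂P/∂n| = 1400 Pa / 631000 m = 2.22×10⁻³ Pa/m
Geostrophic balance (pressure-gradient force = Coriolis force):
V_g = (1/(fρ)) |∂P/∂n| = 2.22×10⁻³ / (8.15×10⁻⁵ × 0.663) = 41.0 m/s

41 m/s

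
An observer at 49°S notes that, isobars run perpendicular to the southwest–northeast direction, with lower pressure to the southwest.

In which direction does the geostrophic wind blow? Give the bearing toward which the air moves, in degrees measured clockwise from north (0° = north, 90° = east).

135°

The pressure-gradient force points toward the southwest (bearing 225°).
Geostrophic balance: in the Southern Hemisphere the Coriolis force deflects motion to the left, so the geostrophic wind blows 90° to the left of the pressure-gradient force (low pressure on the right).
Rotating 225° by 90° counterclockwise gives 135° — the wind blows toward the southeast.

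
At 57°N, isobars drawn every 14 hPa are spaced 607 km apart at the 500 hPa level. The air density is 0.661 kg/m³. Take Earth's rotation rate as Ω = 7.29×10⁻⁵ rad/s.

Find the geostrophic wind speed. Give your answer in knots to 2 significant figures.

Coriolis parameter at 57°N:
f = 2Ω sin φ = 2 × 7.29×10⁻⁵ × sin 57° = 1.22×10⁻⁴ s⁻¹
Pressure gradient: |∂P/∂n| = 1400 Pa / 607000 m = 2.31×10⁻³ Pa/m
Geostrophic balance (pressure-gradient force = Coriolis force):
V_g = (1/(fρ)) |∂P/∂n| = 2.31×10⁻³ / (1.22×10⁻⁴ × 0.661) = 28.5 m/s
Converting: 28.5 m/s × 1.944 = 55 knots

55 knots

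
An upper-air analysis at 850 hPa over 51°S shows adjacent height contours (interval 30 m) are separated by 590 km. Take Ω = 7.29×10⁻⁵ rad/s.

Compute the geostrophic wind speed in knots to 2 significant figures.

8.6 knots

Coriolis parameter at 51°S:
f = 2Ω sin φ = 2 × 7.29×10⁻⁵ × sin 51° = 1.13×10⁻⁴ s⁻¹
Height gradient: |∂Z/∂n| = 30 m / 590000 m = 5.08×10⁻⁵
On a pressure surface, geostrophic balance gives V_g = (g/f)|∂Z/∂n|:
V_g = 9.81 × 5.08×10⁻⁵ / 1.13×10⁻⁴ = 4.40 m/s
Converting: 4.40 m/s × 1.944 = 8.6 knots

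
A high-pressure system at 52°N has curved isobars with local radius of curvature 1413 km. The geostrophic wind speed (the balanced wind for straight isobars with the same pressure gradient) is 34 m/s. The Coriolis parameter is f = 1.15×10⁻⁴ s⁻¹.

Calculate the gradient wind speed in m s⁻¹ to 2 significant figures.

48 m s⁻¹

Around a high, pressure-gradient force acts outward with centrifugal, so Coriolis balances both:
fV = (1/ρ)|∂P/∂n| + V²/R  →  V² − fR·V + fR·V_g = 0
With fR = 1.15×10⁻⁴ × 1413×10³ m = 162 m/s:
V = [fR − √((fR)² − 4 fR V_g)]/2 = [162 − √(162² − 4×162×34)]/2 = 48.4 m/s
Supergeostrophic (V > V_g = 34 m/s), as expected around a high.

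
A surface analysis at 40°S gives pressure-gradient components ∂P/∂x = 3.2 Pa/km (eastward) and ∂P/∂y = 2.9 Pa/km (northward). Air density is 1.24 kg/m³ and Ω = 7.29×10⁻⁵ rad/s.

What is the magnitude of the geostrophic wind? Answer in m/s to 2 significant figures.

Coriolis parameter at 40°S:
f = 2Ω sin φ = 2 × 7.29×10⁻⁵ × sin 40° = 9.37×10⁻⁵ s⁻¹
In the Southern Hemisphere f is negative: f = −9.37×10⁻⁵ s⁻¹.
Component geostrophic relations (x east, y north):
u_g = −(1/(fρ)) ∂P/∂y,  v_g = (1/(fρ)) ∂P/∂x
u_g = −(2.9×10⁻³)/(−9.37×10⁻⁵ × 1.24) = 25.0 m/s;  v_g = (3.2×10⁻³)/(−9.37×10⁻⁵ × 1.24) = −27.5 m/s
|V_g| = √(u_g² + v_g²) = 37.2 m/s

37 m/s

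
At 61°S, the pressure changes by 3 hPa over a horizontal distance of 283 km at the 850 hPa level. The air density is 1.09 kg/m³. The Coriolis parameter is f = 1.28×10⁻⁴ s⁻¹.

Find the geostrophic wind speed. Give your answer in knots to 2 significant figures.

15 knots

Pressure gradient: |∂P/∂n| = 300 Pa / 283000 m = 1.06×10⁻³ Pa/m
Geostrophic balance (pressure-gradient force = Coriolis force):
V_g = (1/(fρ)) |∂P/∂n| = 1.06×10⁻³ / (1.28×10⁻⁴ × 1.09) = 7.60 m/s
Converting: 7.60 m/s × 1.944 = 15 knots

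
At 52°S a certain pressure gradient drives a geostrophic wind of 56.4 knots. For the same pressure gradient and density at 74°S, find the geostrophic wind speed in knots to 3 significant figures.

46.2 knots

With the same pressure gradient and density, V_g ∝ 1/f ∝ 1/sin φ.
V₂ = V₁ · sin φ₁ / sin φ₂ = 56.4 × sin 52° / sin 74°
V₂ = 56.4 × 0.7880/0.9613 = 46.2 knots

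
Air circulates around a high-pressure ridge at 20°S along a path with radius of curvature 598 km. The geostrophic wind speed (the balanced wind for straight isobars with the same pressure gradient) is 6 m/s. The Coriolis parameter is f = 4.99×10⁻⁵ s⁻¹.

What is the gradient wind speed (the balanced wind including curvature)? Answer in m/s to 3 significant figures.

Around a high, pressure-gradient force acts outward with centrifugal, so Coriolis balances both:
fV = (1/ρ)|∂P/∂n| + V²/R  →  V² − fR·V + fR·V_g = 0
With fR = 4.99×10⁻⁵ × 598×10³ m = 29.8 m/s:
V = [fR − √((fR)² − 4 fR V_g)]/2 = [29.8 − √(29.8² − 4×29.8×6)]/2 = 8.32 m/s
Supergeostrophic (V > V_g = 6 m/s), as expected around a high.

8.32 m/s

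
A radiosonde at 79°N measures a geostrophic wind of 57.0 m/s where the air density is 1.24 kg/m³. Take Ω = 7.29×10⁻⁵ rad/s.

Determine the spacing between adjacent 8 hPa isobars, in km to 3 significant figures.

Coriolis parameter at 79°N:
f = 2Ω sin φ = 2 × 7.29×10⁻⁵ × sin 79° = 1.43×10⁻⁴ s⁻¹
Geostrophic balance rearranged: |∂P/∂n| = f ρ V_g
|∂P/∂n| = 1.43×10⁻⁴ × 1.24 × 57.0 = 1.01×10⁻² Pa/m
Isobar spacing: Δn = ΔP/|∂P/∂n| = 800 Pa / 1.01×10⁻² Pa/m = 79084 m ≈ 79.1 km

79.1 km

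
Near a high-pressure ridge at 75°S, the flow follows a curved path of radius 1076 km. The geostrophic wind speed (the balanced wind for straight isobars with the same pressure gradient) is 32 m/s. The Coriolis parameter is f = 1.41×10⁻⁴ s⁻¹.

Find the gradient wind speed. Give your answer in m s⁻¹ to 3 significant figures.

45.9 m s⁻¹

Around a high, pressure-gradient force acts outward with centrifugal, so Coriolis balances both:
fV = (1/ρ)|∂P/∂n| + V²/R  →  V² − fR·V + fR·V_g = 0
With fR = 1.41×10⁻⁴ × 1076×10³ m = 152 m/s:
V = [fR − √((fR)² − 4 fR V_g)]/2 = [152 − √(152² − 4×152×32)]/2 = 45.9 m/s
Supergeostrophic (V > V_g = 32 m/s), as expected around a high.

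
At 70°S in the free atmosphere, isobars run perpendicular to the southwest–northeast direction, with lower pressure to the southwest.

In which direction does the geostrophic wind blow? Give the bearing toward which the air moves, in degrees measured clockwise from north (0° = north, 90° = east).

The pressure-gradient force points toward the southwest (bearing 225°).
Geostrophic balance: in the Southern Hemisphere the Coriolis force deflects motion to the left, so the geostrophic wind blows 90° to the left of the pressure-gradient force (low pressure on the right).
Rotating 225° by 90° counterclockwise gives 135° — the wind blows toward the southeast.

135°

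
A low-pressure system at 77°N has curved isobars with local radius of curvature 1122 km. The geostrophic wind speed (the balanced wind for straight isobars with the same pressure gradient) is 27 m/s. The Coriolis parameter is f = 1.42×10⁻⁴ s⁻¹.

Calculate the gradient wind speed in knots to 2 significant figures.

46 knots

Around a low, centrifugal force acts outward with Coriolis, so pressure-gradient force balances both:
(1/ρ)|∂P/∂n| = fV + V²/R  →  V² + fR·V − fR·V_g = 0
With fR = 1.42×10⁻⁴ × 1122×10³ m = 159 m/s:
V = [−fR + √((fR)² + 4 fR V_g)]/2 = [−159 + √(159² + 4×159×27)]/2 = 23.5 m/s
Subgeostrophic (V < V_g = 27 m/s), as expected around a low.
Converting: 23.5 m/s × 1.944 = 46 knots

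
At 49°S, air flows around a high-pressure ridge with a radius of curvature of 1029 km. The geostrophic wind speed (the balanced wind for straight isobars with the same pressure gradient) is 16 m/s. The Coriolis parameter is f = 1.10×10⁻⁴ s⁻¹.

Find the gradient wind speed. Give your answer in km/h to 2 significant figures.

Around a high, pressure-gradient force acts outward with centrifugal, so Coriolis balances both:
fV = (1/ρ)|∂P/∂n| + V²/R  →  V² − fR·V + fR·V_g = 0
With fR = 1.10×10⁻⁴ × 1029×10³ m = 113 m/s:
V = [fR − √((fR)² − 4 fR V_g)]/2 = [113 − √(113² − 4×113×16)]/2 = 19.3 m/s
Supergeostrophic (V > V_g = 16 m/s), as expected around a high.
Converting: 19.3 m/s × 3.6 = 69 km/h

69 km/h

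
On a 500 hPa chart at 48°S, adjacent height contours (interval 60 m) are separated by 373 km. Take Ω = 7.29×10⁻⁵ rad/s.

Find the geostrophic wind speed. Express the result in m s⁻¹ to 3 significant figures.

Coriolis parameter at 48°S:
f = 2Ω sin φ = 2 × 7.29×10⁻⁵ × sin 48° = 1.08×10⁻⁴ s⁻¹
Height gradient: |∂Z/∂n| = 60 m / 373000 m = 1.61×10⁻⁴
On a pressure surface, geostrophic balance gives V_g = (g/f)|∂Z/∂n|:
V_g = 9.81 × 1.61×10⁻⁴ / 1.08×10⁻⁴ = 14.6 m/s

14.6 m s⁻¹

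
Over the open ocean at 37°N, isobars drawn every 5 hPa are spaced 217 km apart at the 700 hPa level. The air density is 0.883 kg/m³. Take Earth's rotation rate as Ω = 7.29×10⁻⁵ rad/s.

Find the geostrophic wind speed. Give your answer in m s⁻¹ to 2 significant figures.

30 m s⁻¹

Coriolis parameter at 37°N:
f = 2Ω sin φ = 2 × 7.29×10⁻⁵ × sin 37° = 8.77×10⁻⁵ s⁻¹
Pressure gradient: |∂P/∂n| = 500 Pa / 217000 m = 2.30×10⁻³ Pa/m
Geostrophic balance (pressure-gradient force = Coriolis force):
V_g = (1/(fρ)) |∂P/∂n| = 2.30×10⁻³ / (8.77×10⁻⁵ × 0.883) = 29.7 m/s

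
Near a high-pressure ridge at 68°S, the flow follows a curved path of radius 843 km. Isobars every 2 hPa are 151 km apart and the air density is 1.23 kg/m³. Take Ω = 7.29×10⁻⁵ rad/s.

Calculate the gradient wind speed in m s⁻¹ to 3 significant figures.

8.62 m s⁻¹

Coriolis parameter at 68°S:
f = 2Ω sin φ = 2 × 7.29×10⁻⁵ × sin 68° = 1.35×10⁻⁴ s⁻¹
Pressure gradient: |∂P/∂n| = 200 Pa / 151000 m = 1.32×10⁻³ Pa/m
Geostrophic speed: V_g = |∂P/∂n|/(fρ) = 1.32×10⁻³/(1.35×10⁻⁴ × 1.23) = 7.97 m/s
Around a high, pressure-gradient force acts outward with centrifugal, so Coriolis balances both:
fV = (1/ρ)|∂P/∂n| + V²/R  →  V² − fR·V + fR·V_g = 0
With fR = 1.35×10⁻⁴ × 843×10³ m = 114 m/s:
V = [fR − √((fR)² − 4 fR V_g)]/2 = [114 − √(114² − 4×114×7.97)]/2 = 8.62 m/s
Supergeostrophic (V > V_g = 7.97 m/s), as expected around a high.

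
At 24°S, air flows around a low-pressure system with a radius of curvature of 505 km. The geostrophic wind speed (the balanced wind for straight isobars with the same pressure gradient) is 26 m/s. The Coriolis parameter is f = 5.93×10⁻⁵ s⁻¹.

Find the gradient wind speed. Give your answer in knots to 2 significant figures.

Around a low, centrifugal force acts outward with Coriolis, so pressure-gradient force balances both:
(1/ρ)|∂P/∂n| = fV + V²/R  →  V² + fR·V − fR·V_g = 0
With fR = 5.93×10⁻⁵ × 505×10³ m = 29.9 m/s:
V = [−fR + √((fR)² + 4 fR V_g)]/2 = [−29.9 + √(29.9² + 4×29.9×26)]/2 = 16.7 m/s
Subgeostrophic (V < V_g = 26 m/s), as expected around a low.
Converting: 16.7 m/s × 1.944 = 32 knots

32 knots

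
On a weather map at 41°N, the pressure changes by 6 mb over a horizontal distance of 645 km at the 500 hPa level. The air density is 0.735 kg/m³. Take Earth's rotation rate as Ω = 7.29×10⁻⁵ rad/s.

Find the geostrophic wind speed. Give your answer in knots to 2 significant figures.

26 knots

Coriolis parameter at 41°N:
f = 2Ω sin φ = 2 × 7.29×10⁻⁵ × sin 41° = 9.57×10⁻⁵ s⁻¹
Pressure gradient: |∂P/∂n| = 600 Pa / 645000 m = 9.30×10⁻⁴ Pa/m
Geostrophic balance (pressure-gradient force = Coriolis force):
V_g = (1/(fρ)) |∂P/∂n| = 9.30×10⁻⁴ / (9.57×10⁻⁵ × 0.735) = 13.2 m/s
Converting: 13.2 m/s × 1.944 = 26 knots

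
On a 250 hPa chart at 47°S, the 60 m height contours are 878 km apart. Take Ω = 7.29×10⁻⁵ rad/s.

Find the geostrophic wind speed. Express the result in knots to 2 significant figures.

12 knots

Coriolis parameter at 47°S:
f = 2Ω sin φ = 2 × 7.29×10⁻⁵ × sin 47° = 1.07×10⁻⁴ s⁻¹
Height gradient: |∂Z/∂n| = 60 m / 878000 m = 6.83×10⁻⁵
On a pressure surface, geostrophic balance gives V_g = (g/f)|∂Z/∂n|:
V_g = 9.81 × 6.83×10⁻⁵ / 1.07×10⁻⁴ = 6.29 m/s
Converting: 6.29 m/s × 1.944 = 12 knots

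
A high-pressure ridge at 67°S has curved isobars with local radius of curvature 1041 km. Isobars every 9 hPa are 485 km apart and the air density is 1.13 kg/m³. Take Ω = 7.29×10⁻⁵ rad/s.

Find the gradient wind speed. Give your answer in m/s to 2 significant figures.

Coriolis parameter at 67°S:
f = 2Ω sin φ = 2 × 7.29×10⁻⁵ × sin 67° = 1.34×10⁻⁴ s⁻¹
Pressure gradient: |∂P/∂n| = 900 Pa / 485000 m = 1.86×10⁻³ Pa/m
Geostrophic speed: V_g = |∂P/∂n|/(fρ) = 1.86×10⁻³/(1.34×10⁻⁴ × 1.13) = 12.2 m/s
Around a high, pressure-gradient force acts outward with centrifugal, so Coriolis balances both:
fV = (1/ρ)|∂P/∂n| + V²/R  →  V² − fR·V + fR·V_g = 0
With fR = 1.34×10⁻⁴ × 1041×10³ m = 140 m/s:
V = [fR − √((fR)² − 4 fR V_g)]/2 = [140 − √(140² − 4×140×12.2)]/2 = 13.6 m/s
Supergeostrophic (V > V_g = 12.2 m/s), as expected around a high.

14 m/s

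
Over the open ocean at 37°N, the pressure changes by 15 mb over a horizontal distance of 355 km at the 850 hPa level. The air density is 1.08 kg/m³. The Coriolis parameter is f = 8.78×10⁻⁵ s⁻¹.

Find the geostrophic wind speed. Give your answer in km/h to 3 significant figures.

160 km/h

Pressure gradient: |∂P/∂n| = 1500 Pa / 355000 m = 4.23×10⁻³ Pa/m
Geostrophic balance (pressure-gradient force = Coriolis force):
V_g = (1/(fρ)) |∂P/∂n| = 4.23×10⁻³ / (8.78×10⁻⁵ × 1.08) = 44.6 m/s
Converting: 44.6 m/s × 3.6 = 160 km/h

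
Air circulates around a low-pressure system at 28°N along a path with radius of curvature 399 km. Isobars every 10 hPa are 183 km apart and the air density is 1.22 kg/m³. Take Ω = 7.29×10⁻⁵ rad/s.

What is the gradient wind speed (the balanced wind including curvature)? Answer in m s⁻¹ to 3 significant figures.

30.8 m s⁻¹

Coriolis parameter at 28°N:
f = 2Ω sin φ = 2 × 7.29×10⁻⁵ × sin 28° = 6.84×10⁻⁵ s⁻¹
Pressure gradient: |∂P/∂n| = 1000 Pa / 183000 m = 5.46×10⁻³ Pa/m
Geostrophic speed: V_g = |∂P/∂n|/(fρ) = 5.46×10⁻³/(6.84×10⁻⁵ × 1.22) = 65.4 m/s
Around a low, centrifugal force acts outward with Coriolis, so pressure-gradient force balances both:
(1/ρ)|∂P/∂n| = fV + V²/R  →  V² + fR·V − fR·V_g = 0
With fR = 6.84×10⁻⁵ × 399×10³ m = 27.3 m/s:
V = [−fR + √((fR)² + 4 fR V_g)]/2 = [−27.3 + √(27.3² + 4×27.3×65.4)]/2 = 30.8 m/s
Subgeostrophic (V < V_g = 65.4 m/s), as expected around a low.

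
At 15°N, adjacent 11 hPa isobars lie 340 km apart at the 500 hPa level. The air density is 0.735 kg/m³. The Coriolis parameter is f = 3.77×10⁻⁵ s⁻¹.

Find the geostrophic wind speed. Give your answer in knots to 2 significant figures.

Pressure gradient: |∂P/∂n| = 1100 Pa / 340000 m = 3.24×10⁻³ Pa/m
Geostrophic balance (pressure-gradient force = Coriolis force):
V_g = (1/(fρ)) |∂P/∂n| = 3.24×10⁻³ / (3.77×10⁻⁵ × 0.735) = 117 m/s
Converting: 117 m/s × 1.944 = 230 knots

230 knots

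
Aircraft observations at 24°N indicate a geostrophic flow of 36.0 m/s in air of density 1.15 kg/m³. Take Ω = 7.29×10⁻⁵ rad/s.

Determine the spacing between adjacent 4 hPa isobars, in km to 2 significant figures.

160 km

Coriolis parameter at 24°N:
f = 2Ω sin φ = 2 × 7.29×10⁻⁵ × sin 24° = 5.93×10⁻⁵ s⁻¹
Geostrophic balance rearranged: |∂P/∂n| = f ρ V_g
|∂P/∂n| = 5.93×10⁻⁵ × 1.15 × 36.0 = 2.46×10⁻³ Pa/m
Isobar spacing: Δn = ΔP/|∂P/∂n| = 400 Pa / 2.46×10⁻³ Pa/m = 162925 m ≈ 160 km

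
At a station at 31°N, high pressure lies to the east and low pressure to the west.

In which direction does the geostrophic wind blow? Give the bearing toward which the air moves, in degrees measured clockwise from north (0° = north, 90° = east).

The pressure-gradient force points toward the west (bearing 270°).
Geostrophic balance: in the Northern Hemisphere the Coriolis force deflects motion to the right, so the geostrophic wind blows 90° to the right of the pressure-gradient force (low pressure on the left).
Rotating 270° by 90° clockwise gives 000° — the wind blows toward the north.

000°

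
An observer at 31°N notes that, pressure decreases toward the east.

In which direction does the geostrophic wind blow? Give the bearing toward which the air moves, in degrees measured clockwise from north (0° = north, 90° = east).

180°

The pressure-gradient force points toward the east (bearing 090°).
Geostrophic balance: in the Northern Hemisphere the Coriolis force deflects motion to the right, so the geostrophic wind blows 90° to the right of the pressure-gradient force (low pressure on the left).
Rotating 090° by 90° clockwise gives 180° — the wind blows toward the south.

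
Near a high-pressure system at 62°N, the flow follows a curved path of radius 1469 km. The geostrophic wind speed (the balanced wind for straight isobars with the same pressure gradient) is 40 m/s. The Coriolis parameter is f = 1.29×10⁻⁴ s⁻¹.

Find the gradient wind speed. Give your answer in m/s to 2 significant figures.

Around a high, pressure-gradient force acts outward with centrifugal, so Coriolis balances both:
fV = (1/ρ)|∂P/∂n| + V²/R  →  V² − fR·V + fR·V_g = 0
With fR = 1.29×10⁻⁴ × 1469×10³ m = 190 m/s:
V = [fR − √((fR)² − 4 fR V_g)]/2 = [190 − √(190² − 4×190×40)]/2 = 57.4 m/s
Supergeostrophic (V > V_g = 40 m/s), as expected around a high.

57 m/s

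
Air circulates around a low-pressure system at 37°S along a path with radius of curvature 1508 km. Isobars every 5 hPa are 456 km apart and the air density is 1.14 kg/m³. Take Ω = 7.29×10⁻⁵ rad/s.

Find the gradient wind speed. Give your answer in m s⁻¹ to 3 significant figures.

10.2 m s⁻¹

Coriolis parameter at 37°S:
f = 2Ω sin φ = 2 × 7.29×10⁻⁵ × sin 37° = 8.77×10⁻⁵ s⁻¹
Pressure gradient: |∂P/∂n| = 500 Pa / 456000 m = 1.10×10⁻³ Pa/m
Geostrophic speed: V_g = |∂P/∂n|/(fρ) = 1.10×10⁻³/(8.77×10⁻⁵ × 1.14) = 11.0 m/s
Around a low, centrifugal force acts outward with Coriolis, so pressure-gradient force balances both:
(1/ρ)|∂P/∂n| = fV + V²/R  →  V² + fR·V − fR·V_g = 0
With fR = 8.77×10⁻⁵ × 1508×10³ m = 132 m/s:
V = [−fR + √((fR)² + 4 fR V_g)]/2 = [−132 + √(132² + 4×132×11)]/2 = 10.2 m/s
Subgeostrophic (V < V_g = 11 m/s), as expected around a low.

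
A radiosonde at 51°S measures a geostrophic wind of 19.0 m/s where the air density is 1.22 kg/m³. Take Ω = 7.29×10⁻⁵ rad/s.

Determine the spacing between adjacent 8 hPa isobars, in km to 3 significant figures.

Coriolis parameter at 51°S:
f = 2Ω sin φ = 2 × 7.29×10⁻⁵ × sin 51° = 1.13×10⁻⁴ s⁻¹
Geostrophic balance rearranged: |∂P/∂n| = f ρ V_g
|∂P/∂n| = 1.13×10⁻⁴ × 1.22 × 19.0 = 2.63×10⁻³ Pa/m
Isobar spacing: Δn = ΔP/|∂P/∂n| = 800 Pa / 2.63×10⁻³ Pa/m = 304591 m ≈ 305 km

305 km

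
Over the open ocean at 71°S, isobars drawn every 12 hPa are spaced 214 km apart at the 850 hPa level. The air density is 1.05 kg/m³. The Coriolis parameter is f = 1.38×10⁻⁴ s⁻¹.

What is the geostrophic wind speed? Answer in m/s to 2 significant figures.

39 m/s

Pressure gradient: |∂P/∂n| = 1200 Pa / 214000 m = 5.61×10⁻³ Pa/m
Geostrophic balance (pressure-gradient force = Coriolis force):
V_g = (1/(fρ)) |∂P/∂n| = 5.61×10⁻³ / (1.38×10⁻⁴ × 1.05) = 38.7 m/s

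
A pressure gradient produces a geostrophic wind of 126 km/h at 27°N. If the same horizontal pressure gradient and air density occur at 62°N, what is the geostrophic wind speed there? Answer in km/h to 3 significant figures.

With the same pressure gradient and density, V_g ∝ 1/f ∝ 1/sin φ.
V₂ = V₁ · sin φ₁ / sin φ₂ = 126 × sin 27° / sin 62°
V₂ = 126 × 0.4540/0.8829 = 64.8 km/h

64.8 km/h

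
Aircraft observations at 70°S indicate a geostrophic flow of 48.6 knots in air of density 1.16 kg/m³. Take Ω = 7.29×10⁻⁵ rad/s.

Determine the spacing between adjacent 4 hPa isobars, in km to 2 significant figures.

100 km

Coriolis parameter at 70°S:
f = 2Ω sin φ = 2 × 7.29×10⁻⁵ × sin 70° = 1.37×10⁻⁴ s⁻¹
Wind speed in SI: 48.6 knots = 25.0 m/s
Geostrophic balance rearranged: |∂P/∂n| = f ρ V_g
|∂P/∂n| = 1.37×10⁻⁴ × 1.16 × 25.0 = 3.97×10⁻³ Pa/m
Isobar spacing: Δn = ΔP/|∂P/∂n| = 400 Pa / 3.97×10⁻³ Pa/m = 100666 m ≈ 100 km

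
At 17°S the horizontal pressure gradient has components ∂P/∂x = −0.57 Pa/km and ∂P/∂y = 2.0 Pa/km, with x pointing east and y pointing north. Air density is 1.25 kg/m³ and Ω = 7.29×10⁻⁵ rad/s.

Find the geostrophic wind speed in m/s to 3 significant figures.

Coriolis parameter at 17°S:
f = 2Ω sin φ = 2 × 7.29×10⁻⁵ × sin 17° = 4.26×10⁻⁵ s⁻¹
In the Southern Hemisphere f is negative: f = −4.26×10⁻⁵ s⁻¹.
Component geostrophic relations (x east, y north):
u_g = −(1/(fρ)) ∂P/∂y,  v_g = (1/(fρ)) ∂P/∂x
u_g = −(2.0×10⁻³)/(−4.26×10⁻⁵ × 1.25) = 37.5 m/s;  v_g = (−0.57×10⁻³)/(−4.26×10⁻⁵ × 1.25) = 10.7 m/s
|V_g| = √(u_g² + v_g²) = 39.0 m/s

39.0 m/s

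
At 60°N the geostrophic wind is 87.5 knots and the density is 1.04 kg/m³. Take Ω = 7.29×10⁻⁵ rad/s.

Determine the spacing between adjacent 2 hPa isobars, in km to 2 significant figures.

34 km

Coriolis parameter at 60°N:
f = 2Ω sin φ = 2 × 7.29×10⁻⁵ × sin 60° = 1.26×10⁻⁴ s⁻¹
Wind speed in SI: 87.5 knots = 45.0 m/s
Geostrophic balance rearranged: |∂P/∂n| = f ρ V_g
|∂P/∂n| = 1.26×10⁻⁴ × 1.04 × 45.0 = 5.91×10⁻³ Pa/m
Isobar spacing: Δn = ΔP/|∂P/∂n| = 200 Pa / 5.91×10⁻³ Pa/m = 33835 m ≈ 34 km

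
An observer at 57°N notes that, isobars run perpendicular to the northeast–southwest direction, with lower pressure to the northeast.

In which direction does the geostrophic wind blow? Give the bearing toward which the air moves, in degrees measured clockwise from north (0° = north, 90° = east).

The pressure-gradient force points toward the northeast (bearing 045°).
Geostrophic balance: in the Northern Hemisphere the Coriolis force deflects motion to the right, so the geostrophic wind blows 90° to the right of the pressure-gradient force (low pressure on the left).
Rotating 045° by 90° clockwise gives 135° — the wind blows toward the southeast.

135°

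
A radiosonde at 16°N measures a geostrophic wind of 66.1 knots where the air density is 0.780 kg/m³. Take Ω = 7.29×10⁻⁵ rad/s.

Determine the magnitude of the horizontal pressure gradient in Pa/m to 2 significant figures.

1.1×10⁻³ Pa/m

Coriolis parameter at 16°N:
f = 2Ω sin φ = 2 × 7.29×10⁻⁵ × sin 16° = 4.02×10⁻⁵ s⁻¹
Wind speed in SI: 66.1 knots = 34.0 m/s
Geostrophic balance rearranged: |∂P/∂n| = f ρ V_g
|∂P/∂n| = 4.02×10⁻⁵ × 0.780 × 34.0 = 1.07×10⁻³ Pa/m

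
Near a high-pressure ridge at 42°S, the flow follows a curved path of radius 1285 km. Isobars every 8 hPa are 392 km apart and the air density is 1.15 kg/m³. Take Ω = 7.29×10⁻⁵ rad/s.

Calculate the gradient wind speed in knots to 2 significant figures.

43 knots

Coriolis parameter at 42°S:
f = 2Ω sin φ = 2 × 7.29×10⁻⁵ × sin 42° = 9.76×10⁻⁵ s⁻¹
Pressure gradient: |∂P/∂n| = 800 Pa / 392000 m = 2.04×10⁻³ Pa/m
Geostrophic speed: V_g = |∂P/∂n|/(fρ) = 2.04×10⁻³/(9.76×10⁻⁵ × 1.15) = 18.2 m/s
Around a high, pressure-gradient force acts outward with centrifugal, so Coriolis balances both:
fV = (1/ρ)|∂P/∂n| + V²/R  →  V² − fR·V + fR·V_g = 0
With fR = 9.76×10⁻⁵ × 1285×10³ m = 125 m/s:
V = [fR − √((fR)² − 4 fR V_g)]/2 = [125 − √(125² − 4×125×18.2)]/2 = 22.1 m/s
Supergeostrophic (V > V_g = 18.2 m/s), as expected around a high.
Converting: 22.1 m/s × 1.944 = 43 knots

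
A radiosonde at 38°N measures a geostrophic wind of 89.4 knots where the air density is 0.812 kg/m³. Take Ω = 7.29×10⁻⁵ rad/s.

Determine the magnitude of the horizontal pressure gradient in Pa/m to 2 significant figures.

Coriolis parameter at 38°N:
f = 2Ω sin φ = 2 × 7.29×10⁻⁵ × sin 38° = 8.98×10⁻⁵ s⁻¹
Wind speed in SI: 89.4 knots = 46.0 m/s
Geostrophic balance rearranged: |∂P/∂n| = f ρ V_g
|∂P/∂n| = 8.98×10⁻⁵ × 0.812 × 46.0 = 3.35×10⁻³ Pa/m

3.4×10⁻³ Pa/m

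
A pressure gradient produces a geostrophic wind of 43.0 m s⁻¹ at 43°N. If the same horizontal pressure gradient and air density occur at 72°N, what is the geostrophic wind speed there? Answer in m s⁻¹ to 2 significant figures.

31 m s⁻¹

With the same pressure gradient and density, V_g ∝ 1/f ∝ 1/sin φ.
V₂ = V₁ · sin φ₁ / sin φ₂ = 43.0 × sin 43° / sin 72°
V₂ = 43.0 × 0.6820/0.9511 = 31 m s⁻¹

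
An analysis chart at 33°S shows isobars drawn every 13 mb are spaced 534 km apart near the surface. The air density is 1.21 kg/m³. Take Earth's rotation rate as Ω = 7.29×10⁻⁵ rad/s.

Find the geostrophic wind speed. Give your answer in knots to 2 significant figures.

49 knots

Coriolis parameter at 33°S:
f = 2Ω sin φ = 2 × 7.29×10⁻⁵ × sin 33° = 7.94×10⁻⁵ s⁻¹
Pressure gradient: |∂P/∂n| = 1300 Pa / 534000 m = 2.43×10⁻³ Pa/m
Geostrophic balance (pressure-gradient force = Coriolis force):
V_g = (1/(fρ)) |∂P/∂n| = 2.43×10⁻³ / (7.94×10⁻⁵ × 1.21) = 25.3 m/s
Converting: 25.3 m/s × 1.944 = 49 knots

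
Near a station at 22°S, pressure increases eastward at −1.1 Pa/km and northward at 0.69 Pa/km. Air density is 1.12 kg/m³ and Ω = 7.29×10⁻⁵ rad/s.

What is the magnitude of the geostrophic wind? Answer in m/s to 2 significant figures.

Coriolis parameter at 22°S:
f = 2Ω sin φ = 2 × 7.29×10⁻⁵ × sin 22° = 5.46×10⁻⁵ s⁻¹
In the Southern Hemisphere f is negative: f = −5.46×10⁻⁵ s⁻¹.
Component geostrophic relations (x east, y north):
u_g = −(1/(fρ)) ∂P/∂y,  v_g = (1/(fρ)) ∂P/∂x
u_g = −(0.69×10⁻³)/(−5.46×10⁻⁵ × 1.12) = 11.3 m/s;  v_g = (−1.1×10⁻³)/(−5.46×10⁻⁵ × 1.12) = 18.0 m/s
|V_g| = √(u_g² + v_g²) = 21.2 m/s

21 m/s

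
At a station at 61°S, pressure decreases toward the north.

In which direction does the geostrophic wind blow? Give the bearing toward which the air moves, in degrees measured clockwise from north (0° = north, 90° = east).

The pressure-gradient force points toward the north (bearing 000°).
Geostrophic balance: in the Southern Hemisphere the Coriolis force deflects motion to the left, so the geostrophic wind blows 90° to the left of the pressure-gradient force (low pressure on the right).
Rotating 000° by 90° counterclockwise gives 270° — the wind blows toward the west.

270°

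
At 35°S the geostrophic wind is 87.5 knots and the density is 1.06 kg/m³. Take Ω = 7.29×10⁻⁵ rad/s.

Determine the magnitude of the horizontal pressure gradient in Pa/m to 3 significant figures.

Coriolis parameter at 35°S:
f = 2Ω sin φ = 2 × 7.29×10⁻⁵ × sin 35° = 8.36×10⁻⁵ s⁻¹
Wind speed in SI: 87.5 knots = 45.0 m/s
Geostrophic balance rearranged: |∂P/∂n| = f ρ V_g
|∂P/∂n| = 8.36×10⁻⁵ × 1.06 × 45.0 = 3.99×10⁻³ Pa/m

3.99×10⁻³ Pa/m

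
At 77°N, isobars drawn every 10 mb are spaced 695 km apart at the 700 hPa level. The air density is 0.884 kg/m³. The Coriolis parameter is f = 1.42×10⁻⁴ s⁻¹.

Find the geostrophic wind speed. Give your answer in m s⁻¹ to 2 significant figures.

11 m s⁻¹

Pressure gradient: |∂P/∂n| = 1000 Pa / 695000 m = 1.44×10⁻³ Pa/m
Geostrophic balance (pressure-gradient force = Coriolis force):
V_g = (1/(fρ)) |∂P/∂n| = 1.44×10⁻³ / (1.42×10⁻⁴ × 0.884) = 11.5 m/s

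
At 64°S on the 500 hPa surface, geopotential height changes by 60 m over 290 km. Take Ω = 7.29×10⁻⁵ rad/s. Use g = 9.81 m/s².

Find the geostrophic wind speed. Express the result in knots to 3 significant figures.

Coriolis parameter at 64°S:
f = 2Ω sin φ = 2 × 7.29×10⁻⁵ × sin 64° = 1.31×10⁻⁴ s⁻¹
Height gradient: |∂Z/∂n| = 60 m / 290000 m = 2.07×10⁻⁴
On a pressure surface, geostrophic balance gives V_g = (g/f)|∂Z/∂n|:
V_g = 9.81 × 2.07×10⁻⁴ / 1.31×10⁻⁴ = 15.5 m/s
Converting: 15.5 m/s × 1.944 = 30.1 knots

30.1 knots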